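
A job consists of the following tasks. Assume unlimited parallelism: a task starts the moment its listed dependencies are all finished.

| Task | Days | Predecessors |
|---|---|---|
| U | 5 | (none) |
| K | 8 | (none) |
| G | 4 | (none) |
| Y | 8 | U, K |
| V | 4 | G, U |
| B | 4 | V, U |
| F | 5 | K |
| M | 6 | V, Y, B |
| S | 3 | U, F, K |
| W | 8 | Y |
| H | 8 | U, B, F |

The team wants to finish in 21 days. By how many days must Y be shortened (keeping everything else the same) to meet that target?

3

Current finish: 24 days; target: 21.
Y is on every critical path, so each day cut from Y cuts the finish by one (this holds down to a finish of 21).
Need 24 − 21 = 3 days off Y → Y becomes 5 days, finish becomes 21.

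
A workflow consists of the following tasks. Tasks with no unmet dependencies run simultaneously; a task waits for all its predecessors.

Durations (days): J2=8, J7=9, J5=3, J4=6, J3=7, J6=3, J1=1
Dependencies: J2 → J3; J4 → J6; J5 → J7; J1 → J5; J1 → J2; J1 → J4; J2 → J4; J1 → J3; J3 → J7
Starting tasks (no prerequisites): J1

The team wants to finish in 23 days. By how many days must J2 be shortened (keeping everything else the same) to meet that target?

Current finish: 25 days; target: 23.
J2 is on every critical path, so each day cut from J2 cuts the finish by one (this holds down to a finish of 18).
Need 25 − 23 = 2 days off J2 → J2 becomes 6 days, finish becomes 23.

2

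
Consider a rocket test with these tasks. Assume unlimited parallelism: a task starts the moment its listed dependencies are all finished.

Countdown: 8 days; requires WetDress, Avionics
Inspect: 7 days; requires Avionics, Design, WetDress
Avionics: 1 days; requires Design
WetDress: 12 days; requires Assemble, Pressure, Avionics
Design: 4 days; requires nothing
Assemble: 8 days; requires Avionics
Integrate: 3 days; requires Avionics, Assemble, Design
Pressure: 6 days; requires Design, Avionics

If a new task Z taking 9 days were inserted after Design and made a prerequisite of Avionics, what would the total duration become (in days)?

42

Originally the schedule takes 33 days.
With Z inserted, Avionics now waits for max(Design, Z).
New critical path: Design→Z→Avionics→Assemble→WetDress→Countdown = 4+9+1+8+12+8 = 42 ⇒ 42 days.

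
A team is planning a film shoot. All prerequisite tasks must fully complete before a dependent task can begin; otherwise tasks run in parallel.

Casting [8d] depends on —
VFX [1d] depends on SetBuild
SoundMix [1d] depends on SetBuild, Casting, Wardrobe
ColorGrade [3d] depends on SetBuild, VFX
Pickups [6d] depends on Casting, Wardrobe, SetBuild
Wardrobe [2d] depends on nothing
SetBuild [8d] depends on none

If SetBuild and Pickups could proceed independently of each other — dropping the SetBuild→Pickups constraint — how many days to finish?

14

Before: longest chain Casting→Pickups = 8+6 = 14, finish 14.
Dropping SetBuild→Pickups doesn't change Pickups's earliest start (8); another predecessor still binds.
The longest chain is now Casting→Pickups = 8+6 = 14, so the plan takes 14 days.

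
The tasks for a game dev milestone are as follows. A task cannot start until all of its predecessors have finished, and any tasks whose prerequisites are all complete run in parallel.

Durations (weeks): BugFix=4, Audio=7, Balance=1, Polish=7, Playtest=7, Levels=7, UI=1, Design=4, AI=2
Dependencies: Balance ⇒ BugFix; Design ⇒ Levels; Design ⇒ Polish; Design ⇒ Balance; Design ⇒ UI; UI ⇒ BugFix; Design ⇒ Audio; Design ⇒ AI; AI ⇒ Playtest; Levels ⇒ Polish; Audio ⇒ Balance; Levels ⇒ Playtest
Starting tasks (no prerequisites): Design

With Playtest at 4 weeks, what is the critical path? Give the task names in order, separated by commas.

Design, Levels, Polish

As given, the longest chain is Design→Levels→Playtest = 4+7+7 = 18, so the finish is 18 weeks.
Playtest lies on that path, so at 4 weeks the path becomes 15 weeks.
New critical path: Design→Levels→Polish = 4+7+7 = 18 ⇒ 18 weeks.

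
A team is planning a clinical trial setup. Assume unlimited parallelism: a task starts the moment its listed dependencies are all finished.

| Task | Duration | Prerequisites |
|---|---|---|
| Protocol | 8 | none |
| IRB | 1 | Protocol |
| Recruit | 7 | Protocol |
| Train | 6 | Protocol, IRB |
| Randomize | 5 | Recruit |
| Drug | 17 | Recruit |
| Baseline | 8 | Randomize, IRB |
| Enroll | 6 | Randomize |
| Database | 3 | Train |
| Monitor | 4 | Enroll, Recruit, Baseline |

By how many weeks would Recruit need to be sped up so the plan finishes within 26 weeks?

6

Current finish: 32 weeks; target: 26.
Recruit is on every critical path, so each week cut from Recruit cuts the finish by one (this holds down to a finish of 26).
Need 32 − 26 = 6 weeks off Recruit → Recruit becomes 1 week, finish becomes 26.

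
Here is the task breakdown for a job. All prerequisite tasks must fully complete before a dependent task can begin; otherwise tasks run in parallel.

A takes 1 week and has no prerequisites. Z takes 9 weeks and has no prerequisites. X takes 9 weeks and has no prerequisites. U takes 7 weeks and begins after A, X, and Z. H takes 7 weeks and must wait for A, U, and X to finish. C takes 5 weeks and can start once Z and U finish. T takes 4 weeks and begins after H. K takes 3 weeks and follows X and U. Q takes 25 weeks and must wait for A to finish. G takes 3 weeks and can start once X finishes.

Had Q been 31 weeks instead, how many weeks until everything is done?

Critical path before the change: Z→U→H→T = 9+7+7+4 = 27 giving 27 weeks.
Q is off the critical path — its longest chain is 26 weeks, giving 1 of slack.
Now A→Q = 1+31 = 32 is longest, so the finish becomes 32 weeks.

32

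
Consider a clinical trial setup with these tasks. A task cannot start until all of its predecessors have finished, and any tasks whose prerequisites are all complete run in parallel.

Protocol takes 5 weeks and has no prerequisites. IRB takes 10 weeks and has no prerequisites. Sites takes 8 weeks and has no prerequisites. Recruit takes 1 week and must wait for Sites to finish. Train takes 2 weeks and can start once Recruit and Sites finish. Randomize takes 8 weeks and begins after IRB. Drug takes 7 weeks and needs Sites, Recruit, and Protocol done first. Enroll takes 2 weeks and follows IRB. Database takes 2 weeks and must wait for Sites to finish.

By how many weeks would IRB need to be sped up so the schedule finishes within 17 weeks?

1

Current finish: 18 weeks; target: 17.
IRB is on every critical path, so each week cut from IRB cuts the finish by one (this holds down to a finish of 16).
Need 18 − 17 = 1 week off IRB → IRB becomes 9 weeks, finish becomes 17.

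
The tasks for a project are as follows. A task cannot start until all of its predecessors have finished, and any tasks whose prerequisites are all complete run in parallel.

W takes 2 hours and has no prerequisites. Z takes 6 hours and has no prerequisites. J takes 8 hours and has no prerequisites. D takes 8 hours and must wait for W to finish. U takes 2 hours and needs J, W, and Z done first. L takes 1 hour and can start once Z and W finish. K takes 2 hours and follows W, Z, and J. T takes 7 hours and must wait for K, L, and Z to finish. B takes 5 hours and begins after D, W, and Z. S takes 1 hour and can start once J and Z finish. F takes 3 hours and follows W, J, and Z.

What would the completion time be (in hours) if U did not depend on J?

17

Original critical path: J→K→T = 8+2+7 = 17 ⇒ 17 hours.
Without J→U, U's earliest start moves from 8 to 6.
New critical path: J→K→T = 8+2+7 = 17 ⇒ 17 hours.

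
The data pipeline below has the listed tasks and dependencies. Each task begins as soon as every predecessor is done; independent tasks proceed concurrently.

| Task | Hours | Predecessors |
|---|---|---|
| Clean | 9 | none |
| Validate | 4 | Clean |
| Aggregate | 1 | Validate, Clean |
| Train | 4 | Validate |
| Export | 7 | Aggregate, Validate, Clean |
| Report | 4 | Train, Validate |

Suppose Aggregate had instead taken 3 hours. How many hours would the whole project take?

23

As given, the longest chain is Clean→Validate→Aggregate→Export = 9+4+1+7 = 21, so the finish is 21 hours.
Aggregate lies on that path, so at 3 hours the path becomes 23 hours.
That remains the longest chain; total 23 hours.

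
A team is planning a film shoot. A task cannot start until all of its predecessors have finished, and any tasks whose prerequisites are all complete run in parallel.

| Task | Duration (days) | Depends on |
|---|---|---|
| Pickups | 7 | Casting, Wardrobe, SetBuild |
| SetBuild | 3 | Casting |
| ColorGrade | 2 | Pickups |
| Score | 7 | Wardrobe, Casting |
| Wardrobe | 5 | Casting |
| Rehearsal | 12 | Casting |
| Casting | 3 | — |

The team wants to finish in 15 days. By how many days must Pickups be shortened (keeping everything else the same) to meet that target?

2

Current finish: 17 days; target: 15.
Pickups is on every critical path, so each day cut from Pickups cuts the finish by one (this holds down to a finish of 15).
Need 17 − 15 = 2 days off Pickups → Pickups becomes 5 days, finish becomes 15.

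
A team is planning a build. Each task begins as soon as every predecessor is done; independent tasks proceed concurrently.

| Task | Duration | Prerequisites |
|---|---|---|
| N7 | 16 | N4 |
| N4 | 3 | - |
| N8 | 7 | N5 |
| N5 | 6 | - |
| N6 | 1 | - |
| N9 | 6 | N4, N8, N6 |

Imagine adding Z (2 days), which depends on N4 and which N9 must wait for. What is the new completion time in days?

19

Originally the job takes 19 days.
With Z inserted, N9 now waits for max(N4, N8, N6, Z).
New critical path: N4→N7 = 3+16 = 19 ⇒ 19 days.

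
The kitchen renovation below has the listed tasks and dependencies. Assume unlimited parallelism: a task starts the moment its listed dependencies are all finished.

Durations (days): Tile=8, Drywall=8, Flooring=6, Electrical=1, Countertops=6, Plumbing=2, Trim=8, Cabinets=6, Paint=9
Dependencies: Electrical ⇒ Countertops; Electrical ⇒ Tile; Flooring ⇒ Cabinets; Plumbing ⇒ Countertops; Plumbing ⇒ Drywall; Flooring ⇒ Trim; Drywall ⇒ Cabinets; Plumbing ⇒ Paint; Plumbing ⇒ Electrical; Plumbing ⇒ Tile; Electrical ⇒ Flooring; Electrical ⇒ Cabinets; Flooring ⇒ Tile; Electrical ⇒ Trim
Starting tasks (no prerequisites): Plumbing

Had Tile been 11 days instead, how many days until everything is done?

As given, the longest chain is Plumbing→Electrical→Flooring→Tile = 2+1+6+8 = 17, so the finish is 17 days.
Tile is on the critical path; changing it to 11 makes that path 20 days.
That remains the longest chain; total 20 days.

20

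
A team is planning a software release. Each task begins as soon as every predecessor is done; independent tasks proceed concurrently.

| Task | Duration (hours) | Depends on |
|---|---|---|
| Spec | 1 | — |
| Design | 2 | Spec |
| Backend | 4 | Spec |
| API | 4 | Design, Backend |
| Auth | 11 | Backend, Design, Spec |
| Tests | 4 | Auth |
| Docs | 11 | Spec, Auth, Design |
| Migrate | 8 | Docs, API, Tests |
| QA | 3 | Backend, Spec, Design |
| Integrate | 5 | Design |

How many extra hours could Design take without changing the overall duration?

2

Spec→Backend→Auth→Docs→Migrate = 1+4+11+11+8 = 35 sets the makespan at 35 hours.
The longest chain containing Design totals 33 hours.
Float = 35 − 33 = 2.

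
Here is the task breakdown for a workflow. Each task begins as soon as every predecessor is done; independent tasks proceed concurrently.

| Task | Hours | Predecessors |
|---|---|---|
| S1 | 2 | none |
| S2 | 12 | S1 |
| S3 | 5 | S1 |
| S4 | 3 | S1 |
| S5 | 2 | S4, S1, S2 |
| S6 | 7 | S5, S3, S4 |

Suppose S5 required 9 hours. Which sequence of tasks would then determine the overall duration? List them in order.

As given, the longest chain is S1→S2→S5→S6 = 2+12+2+7 = 23, so the finish is 23 hours.
Since S5 is critical, the +7 change carries straight to that chain (now 30 hours).
That remains the longest chain; total 30 hours.

S1, S2, S5, S6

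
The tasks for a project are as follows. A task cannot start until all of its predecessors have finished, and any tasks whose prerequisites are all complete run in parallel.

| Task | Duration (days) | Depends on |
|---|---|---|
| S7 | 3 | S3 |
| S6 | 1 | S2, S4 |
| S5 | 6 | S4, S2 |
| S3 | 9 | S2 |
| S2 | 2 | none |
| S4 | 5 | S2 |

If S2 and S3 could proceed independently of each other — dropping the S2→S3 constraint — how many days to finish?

Original critical path: S2→S3→S7 = 2+9+3 = 14 ⇒ 14 days.
Without S2→S3, S3's earliest start moves from 2 to 0.
New critical path: S2→S4→S5 = 2+5+6 = 13 ⇒ 13 days.

13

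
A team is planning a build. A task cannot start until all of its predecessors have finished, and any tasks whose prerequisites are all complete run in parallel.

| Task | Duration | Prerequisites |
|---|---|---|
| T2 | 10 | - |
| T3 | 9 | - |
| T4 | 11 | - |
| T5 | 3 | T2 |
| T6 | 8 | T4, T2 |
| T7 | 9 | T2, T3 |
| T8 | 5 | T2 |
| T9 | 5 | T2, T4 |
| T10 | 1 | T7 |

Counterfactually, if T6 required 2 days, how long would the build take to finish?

20

Critical path before the change: T2→T7→T10 = 10+9+1 = 20 giving 20 days.
The longest path through T6 is only 19 days, so T6 has float 1.
That remains the longest chain; total 20 days.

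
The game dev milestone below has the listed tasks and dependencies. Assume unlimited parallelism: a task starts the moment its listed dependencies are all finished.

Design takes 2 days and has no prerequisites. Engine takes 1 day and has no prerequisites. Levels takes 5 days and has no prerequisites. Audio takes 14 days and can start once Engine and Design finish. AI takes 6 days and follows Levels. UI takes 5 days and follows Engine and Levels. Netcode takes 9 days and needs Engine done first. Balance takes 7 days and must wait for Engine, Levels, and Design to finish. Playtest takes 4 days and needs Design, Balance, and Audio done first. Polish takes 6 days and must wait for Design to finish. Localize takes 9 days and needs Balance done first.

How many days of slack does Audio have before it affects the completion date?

Levels→Balance→Localize = 5+7+9 = 21 sets the makespan at 21 days.
Longest path through Audio: 20 days (earliest finish 16, latest finish 17).
So Audio can slip 17 − 16 = 1 day.

1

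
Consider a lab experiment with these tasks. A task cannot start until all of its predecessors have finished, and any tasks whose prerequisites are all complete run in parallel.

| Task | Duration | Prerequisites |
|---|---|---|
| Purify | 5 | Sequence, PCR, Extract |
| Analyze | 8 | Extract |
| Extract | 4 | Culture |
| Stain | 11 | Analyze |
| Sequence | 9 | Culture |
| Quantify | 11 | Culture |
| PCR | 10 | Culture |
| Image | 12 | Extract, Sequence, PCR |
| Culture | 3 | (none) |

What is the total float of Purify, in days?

The longest chain is Culture→Extract→Analyze→Stain = 3+4+8+11 = 26; overall finish 26 days.
The longest chain containing Purify totals 18 days.
So Purify can slip 26 − 18 = 8 days.

8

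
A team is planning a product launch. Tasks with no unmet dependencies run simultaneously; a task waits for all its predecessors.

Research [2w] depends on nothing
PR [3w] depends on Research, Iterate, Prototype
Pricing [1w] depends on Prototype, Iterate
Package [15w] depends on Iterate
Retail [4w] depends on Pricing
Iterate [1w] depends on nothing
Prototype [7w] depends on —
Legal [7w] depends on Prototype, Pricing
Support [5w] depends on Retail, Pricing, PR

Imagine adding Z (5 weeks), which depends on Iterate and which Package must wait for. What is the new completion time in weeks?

Originally the plan takes 17 weeks.
With Z inserted, Package now waits for max(Iterate, Z).
New critical path: Iterate→Z→Package = 1+5+15 = 21 ⇒ 21 weeks.

21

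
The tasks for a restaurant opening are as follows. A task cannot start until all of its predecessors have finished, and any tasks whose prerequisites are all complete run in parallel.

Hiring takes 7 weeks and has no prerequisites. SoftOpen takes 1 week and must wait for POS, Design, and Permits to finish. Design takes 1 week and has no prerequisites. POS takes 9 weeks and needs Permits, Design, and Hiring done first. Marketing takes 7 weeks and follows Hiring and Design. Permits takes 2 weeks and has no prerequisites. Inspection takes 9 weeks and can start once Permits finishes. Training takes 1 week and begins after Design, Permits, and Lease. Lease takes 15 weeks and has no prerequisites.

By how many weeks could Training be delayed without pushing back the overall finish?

Critical path: Hiring→POS→SoftOpen = 7+9+1 = 17, so the finish is 17 weeks.
Training finishes as early as 16 and must finish by 17.
So Training can slip 17 − 16 = 1 week.

1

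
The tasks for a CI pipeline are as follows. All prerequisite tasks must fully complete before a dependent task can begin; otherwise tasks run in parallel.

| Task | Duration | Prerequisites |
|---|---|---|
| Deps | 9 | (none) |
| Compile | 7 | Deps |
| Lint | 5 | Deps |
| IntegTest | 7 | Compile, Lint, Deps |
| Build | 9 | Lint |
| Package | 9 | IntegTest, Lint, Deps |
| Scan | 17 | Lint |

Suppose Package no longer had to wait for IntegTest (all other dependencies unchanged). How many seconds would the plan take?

Before: longest chain Deps→Compile→IntegTest→Package = 9+7+7+9 = 32, finish 32.
Without IntegTest→Package, Package's earliest start moves from 23 to 14.
The longest chain is now Deps→Lint→Scan = 9+5+17 = 31, so the plan takes 31 seconds.

31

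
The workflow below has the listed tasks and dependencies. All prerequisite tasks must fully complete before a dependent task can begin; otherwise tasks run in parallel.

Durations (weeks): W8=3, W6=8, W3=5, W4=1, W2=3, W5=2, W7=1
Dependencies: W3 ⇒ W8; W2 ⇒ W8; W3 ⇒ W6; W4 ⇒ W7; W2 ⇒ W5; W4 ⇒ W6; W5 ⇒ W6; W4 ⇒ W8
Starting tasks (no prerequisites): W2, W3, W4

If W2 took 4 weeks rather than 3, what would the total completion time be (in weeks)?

The binding path is W2→W5→W6 = 3+2+8 = 13; finish at 13 weeks.
W2 is on the critical path; changing it to 4 makes that path 14 weeks.
That remains the longest chain; total 14 weeks.

14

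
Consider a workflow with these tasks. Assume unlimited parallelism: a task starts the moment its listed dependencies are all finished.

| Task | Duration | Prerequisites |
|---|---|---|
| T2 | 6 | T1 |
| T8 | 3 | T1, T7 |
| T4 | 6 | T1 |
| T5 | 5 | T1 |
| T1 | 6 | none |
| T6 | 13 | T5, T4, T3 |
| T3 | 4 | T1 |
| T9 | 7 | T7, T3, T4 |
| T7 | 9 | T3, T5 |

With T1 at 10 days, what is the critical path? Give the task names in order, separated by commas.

T1, T5, T7, T9

Actual critical path: T1→T5→T7→T9 = 6+5+9+7 = 27 ⇒ 27 days.
T1 lies on that path, so at 10 days the path becomes 31 days.
The critical path is still T1→T5→T7→T9; finish is now 31 days.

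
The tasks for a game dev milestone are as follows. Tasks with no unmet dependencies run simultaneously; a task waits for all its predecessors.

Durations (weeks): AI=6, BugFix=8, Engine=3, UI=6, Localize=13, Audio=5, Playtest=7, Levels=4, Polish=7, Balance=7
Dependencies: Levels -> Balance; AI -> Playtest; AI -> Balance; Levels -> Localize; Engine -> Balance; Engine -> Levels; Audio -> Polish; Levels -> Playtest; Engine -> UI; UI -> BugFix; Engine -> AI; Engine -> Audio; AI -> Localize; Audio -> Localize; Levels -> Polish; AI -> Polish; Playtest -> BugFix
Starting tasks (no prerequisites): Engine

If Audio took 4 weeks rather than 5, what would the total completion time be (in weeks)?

24

As given, the longest chain is Engine→AI→Playtest→BugFix = 3+6+7+8 = 24, so the finish is 24 weeks.
Audio is off the critical path — its longest chain is 21 weeks, giving 3 of slack.
That remains the longest chain; total 24 weeks.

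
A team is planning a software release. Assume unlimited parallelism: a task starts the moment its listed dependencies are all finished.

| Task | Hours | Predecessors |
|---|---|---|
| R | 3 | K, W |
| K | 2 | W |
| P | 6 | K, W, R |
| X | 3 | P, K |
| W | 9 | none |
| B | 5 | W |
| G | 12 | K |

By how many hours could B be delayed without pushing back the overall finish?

9

The longest chain is W→K→R→P→X = 9+2+3+6+3 = 23; overall finish 23 hours.
The longest chain containing B totals 14 hours.
Slack of B = 18 − 9 = 9 hours.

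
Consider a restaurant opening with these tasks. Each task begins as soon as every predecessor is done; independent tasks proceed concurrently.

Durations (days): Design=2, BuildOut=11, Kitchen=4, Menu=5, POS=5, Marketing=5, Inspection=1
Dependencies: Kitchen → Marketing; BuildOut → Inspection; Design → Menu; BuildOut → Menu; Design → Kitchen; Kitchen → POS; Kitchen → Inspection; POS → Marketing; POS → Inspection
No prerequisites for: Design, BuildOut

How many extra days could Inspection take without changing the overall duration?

4

Critical path: Design→Kitchen→POS→Marketing = 2+4+5+5 = 16, so the finish is 16 days.
Inspection finishes as early as 12 and must finish by 16.
Float = 16 − 12 = 4.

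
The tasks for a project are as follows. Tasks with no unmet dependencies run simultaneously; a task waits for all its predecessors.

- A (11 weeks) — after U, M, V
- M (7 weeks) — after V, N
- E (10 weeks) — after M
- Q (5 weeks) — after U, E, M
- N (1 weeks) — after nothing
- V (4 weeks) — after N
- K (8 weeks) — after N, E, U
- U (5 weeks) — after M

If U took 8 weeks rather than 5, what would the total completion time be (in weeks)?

31

The binding path is N→V→M→E→K = 1+4+7+10+8 = 30; finish at 30 weeks.
The longest path through U is only 28 weeks, so U has float 2.
New critical path: N→V→M→U→A = 1+4+7+8+11 = 31 ⇒ 31 weeks.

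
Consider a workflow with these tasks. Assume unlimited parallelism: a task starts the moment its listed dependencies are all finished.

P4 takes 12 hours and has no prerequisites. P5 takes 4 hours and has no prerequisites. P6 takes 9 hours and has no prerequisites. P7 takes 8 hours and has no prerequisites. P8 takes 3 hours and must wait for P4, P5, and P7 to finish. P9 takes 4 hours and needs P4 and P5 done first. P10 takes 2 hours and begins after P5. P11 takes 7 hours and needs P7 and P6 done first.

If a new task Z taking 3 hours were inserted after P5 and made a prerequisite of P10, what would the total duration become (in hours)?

Originally the plan takes 16 hours.
With Z inserted, P10 now waits for max(P5, Z).
New critical path: P4→P9 = 12+4 = 16 ⇒ 16 hours.

16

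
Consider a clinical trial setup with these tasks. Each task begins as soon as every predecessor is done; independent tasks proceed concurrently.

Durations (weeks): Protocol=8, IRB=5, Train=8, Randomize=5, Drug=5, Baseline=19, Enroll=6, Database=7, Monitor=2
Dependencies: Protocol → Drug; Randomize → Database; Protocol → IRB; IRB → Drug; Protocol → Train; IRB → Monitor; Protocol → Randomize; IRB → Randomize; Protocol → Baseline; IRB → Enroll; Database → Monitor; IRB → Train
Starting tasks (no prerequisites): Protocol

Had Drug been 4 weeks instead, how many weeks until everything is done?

Critical path before the change: Protocol→IRB→Randomize→Database→Monitor = 8+5+5+7+2 = 27 giving 27 weeks.
The longest path through Drug is only 18 weeks, so Drug has float 9.
The critical path is still Protocol→IRB→Randomize→Database→Monitor; finish is now 27 weeks.

27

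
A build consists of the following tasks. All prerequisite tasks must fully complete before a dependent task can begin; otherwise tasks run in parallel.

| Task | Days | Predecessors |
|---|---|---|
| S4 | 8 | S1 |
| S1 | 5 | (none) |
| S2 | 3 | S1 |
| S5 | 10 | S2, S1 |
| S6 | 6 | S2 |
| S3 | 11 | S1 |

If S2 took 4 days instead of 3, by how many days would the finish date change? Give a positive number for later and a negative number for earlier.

Critical path before the change: S1→S2→S5 = 5+3+10 = 18 giving 18 days.
S2 lies on that path, so at 4 days the path becomes 19 days.
That remains the longest chain; total 19 days.
Change in finish: 19 − 18 = +1 days.

1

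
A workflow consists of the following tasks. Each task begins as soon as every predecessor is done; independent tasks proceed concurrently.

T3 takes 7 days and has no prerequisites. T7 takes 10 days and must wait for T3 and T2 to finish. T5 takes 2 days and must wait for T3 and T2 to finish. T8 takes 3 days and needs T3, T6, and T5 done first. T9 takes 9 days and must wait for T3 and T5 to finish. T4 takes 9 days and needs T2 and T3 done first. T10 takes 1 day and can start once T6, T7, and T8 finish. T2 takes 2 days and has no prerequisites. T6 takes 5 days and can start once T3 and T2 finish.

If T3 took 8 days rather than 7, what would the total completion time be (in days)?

19

The binding path is T3→T5→T9 = 7+2+9 = 18; finish at 18 days.
Since T3 is critical, the +1 change carries straight to that chain (now 19 days).
The critical path is still T3→T5→T9; finish is now 19 days.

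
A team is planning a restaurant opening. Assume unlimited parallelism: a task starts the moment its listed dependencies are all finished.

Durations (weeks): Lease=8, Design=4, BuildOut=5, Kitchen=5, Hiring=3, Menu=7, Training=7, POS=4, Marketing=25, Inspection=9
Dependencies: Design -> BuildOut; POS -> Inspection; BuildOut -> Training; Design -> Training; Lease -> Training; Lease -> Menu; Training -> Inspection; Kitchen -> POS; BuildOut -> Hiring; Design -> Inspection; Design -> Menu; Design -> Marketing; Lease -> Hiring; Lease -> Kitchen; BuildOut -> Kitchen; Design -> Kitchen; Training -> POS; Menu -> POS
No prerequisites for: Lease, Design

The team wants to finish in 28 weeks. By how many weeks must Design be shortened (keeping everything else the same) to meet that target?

1

Current finish: 29 weeks; target: 28.
Design is on every critical path, so each week cut from Design cuts the finish by one (this holds down to a finish of 28).
Need 29 − 28 = 1 week off Design → Design becomes 3 weeks, finish becomes 28.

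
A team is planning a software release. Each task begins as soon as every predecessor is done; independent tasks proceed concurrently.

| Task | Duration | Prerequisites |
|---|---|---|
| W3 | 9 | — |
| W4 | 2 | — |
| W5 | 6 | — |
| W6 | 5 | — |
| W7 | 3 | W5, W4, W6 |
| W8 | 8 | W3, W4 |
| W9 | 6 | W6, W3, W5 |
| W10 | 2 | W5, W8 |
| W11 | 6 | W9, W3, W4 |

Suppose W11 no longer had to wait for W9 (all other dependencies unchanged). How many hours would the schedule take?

Before: longest chain W3→W9→W11 = 9+6+6 = 21, finish 21.
Without W9→W11, W11's earliest start moves from 15 to 9.
New critical path: W3→W8→W10 = 9+8+2 = 19 ⇒ 19 hours.

19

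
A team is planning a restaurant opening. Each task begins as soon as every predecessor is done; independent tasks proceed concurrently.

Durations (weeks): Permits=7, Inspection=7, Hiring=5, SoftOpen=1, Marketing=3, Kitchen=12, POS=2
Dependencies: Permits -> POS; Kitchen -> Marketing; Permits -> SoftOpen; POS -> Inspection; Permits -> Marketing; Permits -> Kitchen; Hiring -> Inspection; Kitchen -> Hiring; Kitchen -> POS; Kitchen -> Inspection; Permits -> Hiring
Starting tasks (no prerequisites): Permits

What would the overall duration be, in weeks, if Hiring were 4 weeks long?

30

Baseline: Permits→Kitchen→Hiring→Inspection = 7+12+5+7 = 31 → 31 weeks.
Hiring lies on that path, so at 4 weeks the path becomes 30 weeks.
That remains the longest chain; total 30 weeks.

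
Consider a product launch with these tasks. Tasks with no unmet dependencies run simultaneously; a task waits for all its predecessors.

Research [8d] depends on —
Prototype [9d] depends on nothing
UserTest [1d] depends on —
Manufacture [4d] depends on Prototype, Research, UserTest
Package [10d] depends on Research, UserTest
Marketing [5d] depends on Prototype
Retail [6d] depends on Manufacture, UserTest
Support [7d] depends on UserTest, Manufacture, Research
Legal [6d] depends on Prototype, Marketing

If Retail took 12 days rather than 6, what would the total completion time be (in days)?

25

As given, the longest chain is Prototype→Manufacture→Support = 9+4+7 = 20, so the finish is 20 days.
Retail has 1 day of float (longest path through it is 19).
Now Prototype→Manufacture→Retail = 9+4+12 = 25 is longest, so the finish becomes 25 days.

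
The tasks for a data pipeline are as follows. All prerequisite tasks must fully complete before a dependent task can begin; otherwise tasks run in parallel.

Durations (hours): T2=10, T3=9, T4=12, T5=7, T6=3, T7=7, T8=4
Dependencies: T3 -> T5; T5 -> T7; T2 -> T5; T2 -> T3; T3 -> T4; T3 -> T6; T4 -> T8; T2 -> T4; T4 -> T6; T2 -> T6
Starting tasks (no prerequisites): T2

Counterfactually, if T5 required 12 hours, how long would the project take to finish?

The binding path is T2→T3→T4→T8 = 10+9+12+4 = 35; finish at 35 hours.
T5 is off the critical path — its longest chain is 33 hours, giving 2 of slack.
Now T2→T3→T5→T7 = 10+9+12+7 = 38 is longest, so the finish becomes 38 hours.

38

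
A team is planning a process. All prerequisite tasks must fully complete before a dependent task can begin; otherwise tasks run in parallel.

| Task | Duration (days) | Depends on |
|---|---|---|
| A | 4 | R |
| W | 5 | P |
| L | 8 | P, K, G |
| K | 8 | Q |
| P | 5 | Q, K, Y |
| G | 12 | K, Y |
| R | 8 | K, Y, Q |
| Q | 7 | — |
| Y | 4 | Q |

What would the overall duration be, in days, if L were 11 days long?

The binding path is Q→K→G→L = 7+8+12+8 = 35; finish at 35 days.
L lies on that path, so at 11 days the path becomes 38 days.
No other chain overtakes it, so the finish is 38 days.

38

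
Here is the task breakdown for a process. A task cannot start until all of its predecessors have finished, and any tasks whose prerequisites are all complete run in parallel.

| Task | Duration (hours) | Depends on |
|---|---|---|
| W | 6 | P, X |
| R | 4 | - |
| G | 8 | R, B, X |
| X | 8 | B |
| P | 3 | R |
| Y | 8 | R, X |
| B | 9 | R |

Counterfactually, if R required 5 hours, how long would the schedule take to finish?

30

As given, the longest chain is R→B→X→Y = 4+9+8+8 = 29, so the finish is 29 hours.
R is on the critical path; changing it to 5 makes that path 30 hours.
The critical path is still R→B→X→Y; finish is now 30 hours.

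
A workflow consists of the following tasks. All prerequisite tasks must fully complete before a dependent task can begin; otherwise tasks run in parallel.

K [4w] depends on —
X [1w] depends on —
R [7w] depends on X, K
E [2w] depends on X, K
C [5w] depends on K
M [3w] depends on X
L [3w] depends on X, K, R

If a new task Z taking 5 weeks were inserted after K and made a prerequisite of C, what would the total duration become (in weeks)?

14

Originally the project takes 14 weeks.
With Z inserted, C now waits for max(K, Z).
New critical path: K→Z→C = 4+5+5 = 14 ⇒ 14 weeks.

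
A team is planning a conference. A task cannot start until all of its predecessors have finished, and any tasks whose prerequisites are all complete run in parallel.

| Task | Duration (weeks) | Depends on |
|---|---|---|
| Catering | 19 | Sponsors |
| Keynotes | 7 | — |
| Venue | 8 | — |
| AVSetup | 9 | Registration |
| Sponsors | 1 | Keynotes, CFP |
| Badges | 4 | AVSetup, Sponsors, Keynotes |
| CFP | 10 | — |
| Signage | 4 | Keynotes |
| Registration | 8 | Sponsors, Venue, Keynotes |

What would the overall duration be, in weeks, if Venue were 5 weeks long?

Critical path before the change: CFP→Sponsors→Registration→AVSetup→Badges = 10+1+8+9+4 = 32 giving 32 weeks.
Venue has 3 weeks of float (longest path through it is 29).
The critical path is still CFP→Sponsors→Registration→AVSetup→Badges; finish is now 32 weeks.

32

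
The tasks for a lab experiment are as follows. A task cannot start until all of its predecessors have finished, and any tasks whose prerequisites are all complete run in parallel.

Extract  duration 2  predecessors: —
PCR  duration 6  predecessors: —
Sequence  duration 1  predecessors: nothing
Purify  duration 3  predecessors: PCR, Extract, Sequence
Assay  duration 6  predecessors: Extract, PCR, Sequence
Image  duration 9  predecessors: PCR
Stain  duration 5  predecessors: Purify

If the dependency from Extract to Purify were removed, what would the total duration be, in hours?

15

Original critical path: PCR→Image = 6+9 = 15 ⇒ 15 hours.
Dropping Extract→Purify doesn't change Purify's earliest start (6); another predecessor still binds.
The longest chain is now PCR→Image = 6+9 = 15, so the plan takes 15 hours.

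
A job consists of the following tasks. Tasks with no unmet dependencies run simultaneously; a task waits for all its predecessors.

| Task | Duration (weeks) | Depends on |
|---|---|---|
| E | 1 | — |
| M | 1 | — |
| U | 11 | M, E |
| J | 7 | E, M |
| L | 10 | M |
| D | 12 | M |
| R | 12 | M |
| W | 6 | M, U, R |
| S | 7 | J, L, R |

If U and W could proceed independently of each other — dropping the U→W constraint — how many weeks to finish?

20

Before: longest chain M→R→S = 1+12+7 = 20, finish 20.
Dropping U→W doesn't change W's earliest start (13); another predecessor still binds.
After: M→R→S = 1+12+7 = 20 → 20 weeks.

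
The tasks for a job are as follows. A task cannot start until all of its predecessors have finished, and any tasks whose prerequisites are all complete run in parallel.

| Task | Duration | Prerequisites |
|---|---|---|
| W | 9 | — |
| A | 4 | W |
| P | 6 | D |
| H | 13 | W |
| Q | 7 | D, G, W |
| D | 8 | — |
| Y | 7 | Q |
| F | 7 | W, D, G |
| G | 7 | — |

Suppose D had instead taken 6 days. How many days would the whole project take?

23

Baseline: W→Q→Y = 9+7+7 = 23 → 23 days.
D is off the critical path — its longest chain is 22 days, giving 1 of slack.
The critical path is still W→Q→Y; finish is now 23 days.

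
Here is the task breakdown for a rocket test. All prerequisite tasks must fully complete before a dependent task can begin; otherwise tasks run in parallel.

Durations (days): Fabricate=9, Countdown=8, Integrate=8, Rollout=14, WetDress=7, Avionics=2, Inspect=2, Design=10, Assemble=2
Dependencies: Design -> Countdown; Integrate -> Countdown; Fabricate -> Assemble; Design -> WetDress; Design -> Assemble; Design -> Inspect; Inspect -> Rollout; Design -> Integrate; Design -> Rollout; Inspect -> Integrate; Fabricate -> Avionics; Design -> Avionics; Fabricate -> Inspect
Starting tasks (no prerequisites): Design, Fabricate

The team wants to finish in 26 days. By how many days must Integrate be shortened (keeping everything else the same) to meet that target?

2

Current finish: 28 days; target: 26.
Integrate is on every critical path, so each day cut from Integrate cuts the finish by one (this holds down to a finish of 26).
Need 28 − 26 = 2 days off Integrate → Integrate becomes 6 days, finish becomes 26.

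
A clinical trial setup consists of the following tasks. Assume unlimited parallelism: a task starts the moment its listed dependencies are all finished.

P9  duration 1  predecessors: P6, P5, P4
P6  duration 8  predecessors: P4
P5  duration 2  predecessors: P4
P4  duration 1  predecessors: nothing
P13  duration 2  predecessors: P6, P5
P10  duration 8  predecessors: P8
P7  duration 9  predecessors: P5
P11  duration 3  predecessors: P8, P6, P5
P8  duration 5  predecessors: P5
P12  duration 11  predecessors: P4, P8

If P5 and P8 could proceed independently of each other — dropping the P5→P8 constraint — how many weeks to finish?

16

Original critical path: P4→P5→P8→P12 = 1+2+5+11 = 19 ⇒ 19 weeks.
Without P5→P8, P8's earliest start moves from 3 to 0.
New critical path: P8→P12 = 5+11 = 16 ⇒ 16 weeks.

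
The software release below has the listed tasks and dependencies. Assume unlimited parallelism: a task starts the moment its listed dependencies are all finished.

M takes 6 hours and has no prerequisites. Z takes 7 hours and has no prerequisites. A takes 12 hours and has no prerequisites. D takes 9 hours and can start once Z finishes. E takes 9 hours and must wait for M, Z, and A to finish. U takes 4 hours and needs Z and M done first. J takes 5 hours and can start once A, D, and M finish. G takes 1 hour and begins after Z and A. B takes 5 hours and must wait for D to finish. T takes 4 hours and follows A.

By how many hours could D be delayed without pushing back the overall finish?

The longest chain is Z→D→J = 7+9+5 = 21; overall finish 21 hours.
The longest chain containing D totals 21 hours.
Float = 21 − 21 = 0.

0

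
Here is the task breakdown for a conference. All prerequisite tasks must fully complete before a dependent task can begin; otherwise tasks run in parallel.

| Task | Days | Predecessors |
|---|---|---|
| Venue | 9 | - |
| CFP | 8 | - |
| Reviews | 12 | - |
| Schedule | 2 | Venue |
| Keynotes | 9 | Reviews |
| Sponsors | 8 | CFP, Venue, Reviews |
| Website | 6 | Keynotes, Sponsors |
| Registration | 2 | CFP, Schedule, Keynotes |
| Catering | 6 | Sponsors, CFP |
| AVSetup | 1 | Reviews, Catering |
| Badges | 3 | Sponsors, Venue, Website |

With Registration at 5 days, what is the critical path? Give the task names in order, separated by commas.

Reviews, Keynotes, Website, Badges

Critical path before the change: Reviews→Keynotes→Website→Badges = 12+9+6+3 = 30 giving 30 days.
Registration has 7 days of float (longest path through it is 23).
That remains the longest chain; total 30 days.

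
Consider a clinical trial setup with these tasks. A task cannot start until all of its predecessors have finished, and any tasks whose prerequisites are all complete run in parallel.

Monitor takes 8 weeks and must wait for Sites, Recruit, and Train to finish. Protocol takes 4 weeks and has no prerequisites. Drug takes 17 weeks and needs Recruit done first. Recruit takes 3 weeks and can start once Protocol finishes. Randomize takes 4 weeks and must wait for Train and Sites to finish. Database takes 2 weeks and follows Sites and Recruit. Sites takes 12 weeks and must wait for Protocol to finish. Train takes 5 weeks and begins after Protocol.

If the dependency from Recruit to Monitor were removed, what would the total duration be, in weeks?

Before: longest chain Protocol→Sites→Monitor = 4+12+8 = 24, finish 24.
Dropping Recruit→Monitor doesn't change Monitor's earliest start (16); another predecessor still binds.
The longest chain is now Protocol→Sites→Monitor = 4+12+8 = 24, so the project takes 24 weeks.

24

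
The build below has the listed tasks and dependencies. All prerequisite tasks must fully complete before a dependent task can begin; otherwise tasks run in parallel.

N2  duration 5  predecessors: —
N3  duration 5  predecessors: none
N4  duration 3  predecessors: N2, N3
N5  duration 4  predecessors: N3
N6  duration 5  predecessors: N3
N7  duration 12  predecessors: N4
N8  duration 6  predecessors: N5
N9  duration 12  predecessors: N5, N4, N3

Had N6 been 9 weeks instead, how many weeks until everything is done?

21

Baseline: N3→N5→N9 = 5+4+12 = 21 → 21 weeks.
N6 is off the critical path — its longest chain is 10 weeks, giving 11 of slack.
The critical path is still N3→N5→N9; finish is now 21 weeks.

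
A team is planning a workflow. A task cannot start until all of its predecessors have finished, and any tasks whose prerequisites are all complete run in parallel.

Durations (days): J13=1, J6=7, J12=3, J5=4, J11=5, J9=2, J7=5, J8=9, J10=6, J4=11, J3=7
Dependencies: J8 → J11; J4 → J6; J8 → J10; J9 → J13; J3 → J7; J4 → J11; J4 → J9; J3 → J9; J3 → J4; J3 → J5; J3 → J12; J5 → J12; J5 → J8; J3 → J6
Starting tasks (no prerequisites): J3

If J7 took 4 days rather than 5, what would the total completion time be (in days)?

The binding path is J3→J5→J8→J10 = 7+4+9+6 = 26; finish at 26 days.
J7 has 14 days of float (longest path through it is 12).
The critical path is still J3→J5→J8→J10; finish is now 26 days.

26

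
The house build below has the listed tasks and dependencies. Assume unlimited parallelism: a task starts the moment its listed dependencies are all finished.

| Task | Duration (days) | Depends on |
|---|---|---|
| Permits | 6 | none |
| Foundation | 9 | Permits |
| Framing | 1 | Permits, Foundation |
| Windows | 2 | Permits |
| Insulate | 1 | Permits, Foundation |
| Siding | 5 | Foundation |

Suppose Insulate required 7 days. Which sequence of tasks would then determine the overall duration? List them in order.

Permits, Foundation, Insulate

The binding path is Permits→Foundation→Siding = 6+9+5 = 20; finish at 20 days.
Insulate is off the critical path — its longest chain is 16 days, giving 4 of slack.
New critical path: Permits→Foundation→Insulate = 6+9+7 = 22 ⇒ 22 days.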